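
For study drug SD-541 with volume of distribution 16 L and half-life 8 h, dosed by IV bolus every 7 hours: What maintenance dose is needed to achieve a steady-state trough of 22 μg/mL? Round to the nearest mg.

τ/t½ = 7/8 ≈ 0.875, so f = (1/2)^(7/8) ≈ 0.545254.
Cmin,ss = (D/Vd)·f/(1−f), so D = Cmin,ss·Vd·(1−f)/f.
D = 22 × 16 × (1−f)/f ≈ 22 × 16 × 0.83401 ≈ 293.57 mg.

294 mg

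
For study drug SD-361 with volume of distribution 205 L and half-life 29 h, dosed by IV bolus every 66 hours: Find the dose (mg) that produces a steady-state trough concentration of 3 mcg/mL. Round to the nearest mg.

τ/t½ = 66/29 ≈ 2.2759, so f = (1/2)^(66/29) ≈ 0.206489.
Cmin,ss = (D/Vd)·f/(1−f), so D = Cmin,ss·Vd·(1−f)/f.
D = 3 × 205 × (1−f)/f ≈ 3 × 205 × 3.84287 ≈ 2363.37 mg.

2363 mg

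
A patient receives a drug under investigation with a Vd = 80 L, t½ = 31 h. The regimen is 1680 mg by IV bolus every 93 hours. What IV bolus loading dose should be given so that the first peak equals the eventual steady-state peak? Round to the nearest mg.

1920 mg

f = (1/2)^(93/31) ≈ 0.125000; accumulation ratio R = 1/(1−f) ≈ 1.14286.
Loading dose to hit Cmax,ss on first dose: D_load = D_maint·R ≈ 1680 × 1.14286 ≈ 1920.00 mg.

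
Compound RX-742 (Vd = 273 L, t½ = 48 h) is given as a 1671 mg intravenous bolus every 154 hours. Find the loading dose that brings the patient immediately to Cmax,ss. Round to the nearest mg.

1874 mg

f = (1/2)^(154/48) ≈ 0.108192; accumulation ratio R = 1/(1−f) ≈ 1.12132.
Loading dose to hit Cmax,ss on first dose: D_load = D_maint·R ≈ 1671 × 1.12132 ≈ 1873.73 mg.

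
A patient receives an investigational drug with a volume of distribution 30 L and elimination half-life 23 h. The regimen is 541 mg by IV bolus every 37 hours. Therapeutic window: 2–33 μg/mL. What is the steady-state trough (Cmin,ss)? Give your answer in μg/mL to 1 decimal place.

8.8 μg/mL

τ/t½ = 37/23 ≈ 1.6087, so fraction remaining f = (1/2)^(37/23) ≈ 0.3279.
Accumulation ratio R = 1/(1 − f) ≈ 1/0.6721 ≈ 1.4879.
Single-dose peak C₀ = D/Vd = 541/30 ≈ 18.033 μg/mL.
Cmax,ss = C₀/(1 − f) ≈ 18.033/0.6721 ≈ 26.831 μg/mL.
One interval later, Cmin,ss = Cmax,ss·e^(−kτ) ≈ 26.831 × 0.3279 ≈ 8.798 μg/mL.
Trough 8.8 μg/mL vs MEC 2 μg/mL: adequate.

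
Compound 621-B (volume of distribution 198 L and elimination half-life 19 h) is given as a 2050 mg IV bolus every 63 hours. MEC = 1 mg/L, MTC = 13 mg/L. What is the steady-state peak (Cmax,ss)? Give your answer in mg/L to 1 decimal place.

Over one 63-h interval, 63/19 ≈ 3.3158 half-lives elapse, leaving f ≈ 0.1004 of each dose.
At steady state, accumulation factor R = 1/(1 − e^(−kτ)) ≈ 1.1116.
Single-dose peak C₀ = D/Vd = 2050/198 ≈ 10.354 mg/L.
Steady-state peak Cmax,ss = C₀·R ≈ 10.354 × 1.1116 ≈ 11.510 mg/L.
Peak 11.5 mg/L vs MTC 13 mg/L: below toxic threshold.

11.5 mg/L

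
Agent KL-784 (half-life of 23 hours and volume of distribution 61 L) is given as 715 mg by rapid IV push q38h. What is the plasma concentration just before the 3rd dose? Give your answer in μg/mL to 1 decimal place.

4.9 μg/mL

f = (1/2)^(τ/t½) = (1/2)^(38/23) ≈ 0.3182.
C₀ = D/Vd = 715/61 ≈ 11.721 μg/mL.
Before the 3rd dose, 2 doses have been given. Superposition: Cmin = C₀·(f + f²).
≈ 11.721 × (0.3182 + 0.1013) ≈ 11.721 × 0.4195 ≈ 4.917 μg/mL.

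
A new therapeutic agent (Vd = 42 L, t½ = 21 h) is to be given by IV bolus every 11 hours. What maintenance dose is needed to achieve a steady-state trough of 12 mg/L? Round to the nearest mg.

221 mg

τ/t½ = 11/21 ≈ 0.52381, so f = (1/2)^(11/21) ≈ 0.695533.
Cmin,ss = (D/Vd)·f/(1−f), so D = Cmin,ss·Vd·(1−f)/f.
D = 12 × 42 × (1−f)/f ≈ 12 × 42 × 0.43775 ≈ 220.63 mg.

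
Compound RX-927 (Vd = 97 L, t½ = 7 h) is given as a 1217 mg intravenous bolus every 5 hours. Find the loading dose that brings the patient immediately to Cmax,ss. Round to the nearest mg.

3117 mg

f = (1/2)^(5/7) ≈ 0.609507; accumulation ratio R = 1/(1−f) ≈ 2.56087.
Loading dose to hit Cmax,ss on first dose: D_load = D_maint·R ≈ 1217 × 2.56087 ≈ 3116.58 mg.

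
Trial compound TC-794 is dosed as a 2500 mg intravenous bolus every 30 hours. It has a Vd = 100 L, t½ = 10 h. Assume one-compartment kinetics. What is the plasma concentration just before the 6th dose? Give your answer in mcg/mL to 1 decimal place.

f = (1/2)^(τ/t½) = (1/2)^(30/10) ≈ 0.1250.
C₀ = D/Vd = 2500/100 ≈ 25.000 mcg/mL.
Before the 6th dose, 5 doses have been given. Superposition: Cmin = C₀·(f + f² + … + f^5).
≈ 25.000 × (0.1250 + 0.0156 + 0.0020 + 0.0002 + 0.0000) ≈ 25.000 × 0.1428 ≈ 3.570 mcg/mL.

3.6 mcg/mL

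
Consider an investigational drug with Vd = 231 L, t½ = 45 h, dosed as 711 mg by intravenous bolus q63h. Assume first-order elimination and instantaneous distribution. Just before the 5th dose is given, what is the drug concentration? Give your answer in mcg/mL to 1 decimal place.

f = (1/2)^(τ/t½) = (1/2)^(63/45) ≈ 0.3789.
C₀ = D/Vd = 711/231 ≈ 3.078 mcg/mL.
Before the 5th dose, 4 doses have been given. Superposition: Cmin = C₀·(f + f² + … + f^4).
≈ 3.078 × (0.3789 + 0.1436 + 0.0544 + 0.0206) ≈ 3.078 × 0.5975 ≈ 1.839 mcg/mL.

1.8 mcg/mL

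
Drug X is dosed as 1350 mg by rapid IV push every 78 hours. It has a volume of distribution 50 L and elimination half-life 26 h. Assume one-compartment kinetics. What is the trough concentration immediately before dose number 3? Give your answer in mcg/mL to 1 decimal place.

f = (1/2)^(τ/t½) = (1/2)^(78/26) ≈ 0.1250.
C₀ = D/Vd = 1350/50 ≈ 27.000 mcg/mL.
Before the 3rd dose, 2 doses have been given. Superposition: Cmin = C₀·(f + f²).
≈ 27.000 × (0.1250 + 0.0156) ≈ 27.000 × 0.1406 ≈ 3.796 mcg/mL.

3.8 mcg/mL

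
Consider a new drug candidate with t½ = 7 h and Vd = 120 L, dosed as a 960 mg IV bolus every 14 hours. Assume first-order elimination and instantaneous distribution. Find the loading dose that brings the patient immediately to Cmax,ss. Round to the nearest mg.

f = (1/2)^(14/7) ≈ 0.250000; accumulation ratio R = 1/(1−f) ≈ 1.33333.
Loading dose to hit Cmax,ss on first dose: D_load = D_maint·R ≈ 960 × 1.33333 ≈ 1280.00 mg.

1280 mg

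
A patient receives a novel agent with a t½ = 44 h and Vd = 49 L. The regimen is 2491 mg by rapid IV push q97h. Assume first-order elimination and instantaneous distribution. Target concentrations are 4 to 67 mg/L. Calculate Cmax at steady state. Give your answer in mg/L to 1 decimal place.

64.9 mg/L

k = ln2/t½ = ln2/44 ≈ 0.015753 h⁻¹; fraction remaining f = e^(−kτ) = e^(−0.015753×97) ≈ 0.2170.
At steady state, accumulation factor R = 1/(1 − e^(−kτ)) ≈ 1.2771.
Each bolus raises the concentration by D/Vd = 2491/49 ≈ 50.837 mg/L.
Steady-state peak Cmax,ss = C₀·R ≈ 50.837 × 1.2771 ≈ 64.924 mg/L.
Peak 64.9 mg/L vs MTC 67 mg/L: below toxic threshold.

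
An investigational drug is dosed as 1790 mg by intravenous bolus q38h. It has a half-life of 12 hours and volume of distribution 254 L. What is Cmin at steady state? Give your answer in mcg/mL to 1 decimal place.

Over one 38-h interval, 38/12 ≈ 3.1667 half-lives elapse, leaving f ≈ 0.1114 of each dose.
Accumulation ratio R = 1/(1 − f) ≈ 1/0.8886 ≈ 1.1254.
Each bolus raises the concentration by D/Vd = 1790/254 ≈ 7.047 mcg/mL.
Steady-state peak Cmax,ss = C₀·R ≈ 7.047 × 1.1254 ≈ 7.931 mcg/mL.
One interval later, Cmin,ss = Cmax,ss·e^(−kτ) ≈ 7.931 × 0.1114 ≈ 0.884 mcg/mL.

0.9 mcg/mL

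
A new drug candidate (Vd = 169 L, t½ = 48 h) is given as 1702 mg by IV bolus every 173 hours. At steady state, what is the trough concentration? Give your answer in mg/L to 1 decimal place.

0.9 mg/L

τ/t½ = 173/48 ≈ 3.6042, so fraction remaining f = (1/2)^(173/48) ≈ 0.0822.
Each bolus raises the concentration by D/Vd = 1702/169 ≈ 10.071 mg/L.
Steady-state trough Cmin,ss = C₀·f/(1−f) ≈ 10.071 × 0.0822/0.9178 ≈ 0.902 mg/L.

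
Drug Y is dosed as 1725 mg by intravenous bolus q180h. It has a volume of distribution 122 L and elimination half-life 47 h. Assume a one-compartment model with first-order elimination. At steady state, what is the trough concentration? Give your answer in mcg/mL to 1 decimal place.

Over one 180-h interval, 180/47 ≈ 3.8298 half-lives elapse, leaving f ≈ 0.0703 of each dose.
At steady state, accumulation factor R = 1/(1 − e^(−kτ)) ≈ 1.0756.
Single-dose peak C₀ = D/Vd = 1725/122 ≈ 14.139 mcg/mL.
Cmax,ss = C₀/(1 − f) ≈ 14.139/0.9297 ≈ 15.208 mcg/mL.
One interval later, Cmin,ss = Cmax,ss·e^(−kτ) ≈ 15.208 × 0.0703 ≈ 1.069 mcg/mL.

1.1 mcg/mL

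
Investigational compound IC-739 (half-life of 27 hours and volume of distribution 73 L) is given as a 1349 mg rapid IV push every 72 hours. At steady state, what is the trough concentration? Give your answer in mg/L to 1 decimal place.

3.5 mg/L

k = ln2/t½ = ln2/27 ≈ 0.025672 h⁻¹; fraction remaining f = e^(−kτ) = e^(−0.025672×72) ≈ 0.1575.
Accumulation ratio R = 1/(1 − f) ≈ 1/0.8425 ≈ 1.1869.
Each bolus raises the concentration by D/Vd = 1349/73 ≈ 18.479 mg/L.
Cmax,ss = C₀/(1 − f) ≈ 18.479/0.8425 ≈ 21.934 mg/L.
One interval later, Cmin,ss = Cmax,ss·e^(−kτ) ≈ 21.934 × 0.1575 ≈ 3.455 mg/L.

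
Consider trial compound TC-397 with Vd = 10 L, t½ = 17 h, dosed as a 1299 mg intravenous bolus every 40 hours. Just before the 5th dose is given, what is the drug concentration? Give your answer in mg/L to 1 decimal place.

f = (1/2)^(τ/t½) = (1/2)^(40/17) ≈ 0.1957.
C₀ = D/Vd = 1299/10 ≈ 129.900 mg/L.
Before the 5th dose, 4 doses have been given. Superposition: Cmin = C₀·(f + f² + … + f^4).
≈ 129.900 × (0.1957 + 0.0383 + 0.0075 + 0.0015) ≈ 129.900 × 0.2430 ≈ 31.566 mg/L.

31.6 mg/L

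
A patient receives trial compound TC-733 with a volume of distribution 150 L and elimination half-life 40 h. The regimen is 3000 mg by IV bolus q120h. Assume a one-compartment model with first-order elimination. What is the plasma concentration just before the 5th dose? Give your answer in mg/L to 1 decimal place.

2.9 mg/L

f = (1/2)^(τ/t½) = (1/2)^(120/40) ≈ 0.1250.
C₀ = D/Vd = 3000/150 ≈ 20.000 mg/L.
Before the 5th dose, 4 doses have been given. Superposition: Cmin = C₀·(f + f² + … + f^4).
≈ 20.000 × (0.1250 + 0.0156 + 0.0020 + 0.0002) ≈ 20.000 × 0.1428 ≈ 2.856 mg/L.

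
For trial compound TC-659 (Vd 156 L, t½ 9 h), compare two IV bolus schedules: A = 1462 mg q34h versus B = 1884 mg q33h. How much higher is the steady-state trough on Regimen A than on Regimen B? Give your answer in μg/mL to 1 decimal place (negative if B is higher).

Regimen A: f = (1/2)^(34/9) ≈ 0.0729; Cmin,ss = (1462/156)·f/(1−f) ≈ 0.737 μg/mL.
Regimen B: f = (1/2)^(33/9) ≈ 0.0787; Cmin,ss = (1884/156)·f/(1−f) ≈ 1.032 μg/mL.
Difference ≈ 0.737 − 1.032 ≈ -0.295 μg/mL.

-0.3 μg/mL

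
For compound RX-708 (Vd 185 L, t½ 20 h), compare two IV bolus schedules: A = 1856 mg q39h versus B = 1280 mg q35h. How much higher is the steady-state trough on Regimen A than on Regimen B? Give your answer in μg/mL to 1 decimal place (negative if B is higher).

0.6 μg/mL

Regimen A: f = (1/2)^(39/20) ≈ 0.2588; Cmin,ss = (1856/185)·f/(1−f) ≈ 3.503 μg/mL.
Regimen B: f = (1/2)^(35/20) ≈ 0.2973; Cmin,ss = (1280/185)·f/(1−f) ≈ 2.927 μg/mL.
Difference ≈ 3.503 − 2.927 ≈ 0.576 μg/mL.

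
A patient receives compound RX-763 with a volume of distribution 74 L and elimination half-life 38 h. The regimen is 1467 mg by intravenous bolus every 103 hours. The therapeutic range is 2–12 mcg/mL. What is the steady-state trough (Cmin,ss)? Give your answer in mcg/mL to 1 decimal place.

k = ln2/t½ = ln2/38 ≈ 0.018241 h⁻¹; fraction remaining f = e^(−kτ) = e^(−0.018241×103) ≈ 0.1528.
At steady state, accumulation factor R = 1/(1 − e^(−kτ)) ≈ 1.1804.
Single-dose peak C₀ = D/Vd = 1467/74 ≈ 19.824 mcg/mL.
Cmax,ss = C₀/(1 − f) ≈ 19.824/0.8472 ≈ 23.399 mcg/mL.
Steady-state trough Cmin,ss = Cmax,ss·f ≈ 23.399 × 0.1528 ≈ 3.575 mcg/mL.
Trough 3.6 mcg/mL vs MEC 2 mcg/mL: adequate.

3.6 mcg/mL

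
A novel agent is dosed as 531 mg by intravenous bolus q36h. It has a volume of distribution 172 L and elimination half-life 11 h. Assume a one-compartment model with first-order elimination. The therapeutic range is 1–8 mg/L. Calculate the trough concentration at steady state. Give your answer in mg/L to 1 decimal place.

k = ln2/t½ = ln2/11 ≈ 0.063013 h⁻¹; fraction remaining f = e^(−kτ) = e^(−0.063013×36) ≈ 0.1035.
Each bolus raises the concentration by D/Vd = 531/172 ≈ 3.087 mg/L.
Steady-state trough Cmin,ss = C₀·f/(1−f) ≈ 3.087 × 0.1035/0.8965 ≈ 0.356 mg/L.
Trough 0.4 mg/L vs MEC 1 mg/L: subtherapeutic.

0.4 mg/L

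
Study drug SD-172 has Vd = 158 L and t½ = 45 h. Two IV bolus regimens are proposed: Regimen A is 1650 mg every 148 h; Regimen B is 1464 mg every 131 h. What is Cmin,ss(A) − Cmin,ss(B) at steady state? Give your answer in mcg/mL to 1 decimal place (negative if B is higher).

Regimen A: f = (1/2)^(148/45) ≈ 0.1023; Cmin,ss = (1650/158)·f/(1−f) ≈ 1.190 mcg/mL.
Regimen B: f = (1/2)^(131/45) ≈ 0.1329; Cmin,ss = (1464/158)·f/(1−f) ≈ 1.420 mcg/mL.
Difference ≈ 1.190 − 1.420 ≈ -0.230 mcg/mL.

-0.2 mcg/mL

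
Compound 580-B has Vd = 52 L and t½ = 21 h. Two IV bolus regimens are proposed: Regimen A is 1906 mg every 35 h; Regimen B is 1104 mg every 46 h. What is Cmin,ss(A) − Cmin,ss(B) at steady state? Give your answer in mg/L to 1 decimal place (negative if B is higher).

10.9 mg/L

Regimen A: f = (1/2)^(35/21) ≈ 0.3150; Cmin,ss = (1906/52)·f/(1−f) ≈ 16.855 mg/L.
Regimen B: f = (1/2)^(46/21) ≈ 0.2191; Cmin,ss = (1104/52)·f/(1−f) ≈ 5.957 mg/L.
Difference ≈ 16.855 − 5.957 ≈ 10.898 mg/L.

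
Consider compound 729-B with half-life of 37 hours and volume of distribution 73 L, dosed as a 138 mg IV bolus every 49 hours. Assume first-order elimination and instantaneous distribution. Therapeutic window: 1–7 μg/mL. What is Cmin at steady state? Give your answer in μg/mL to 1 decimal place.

Over one 49-h interval, 49/37 ≈ 1.3243 half-lives elapse, leaving f ≈ 0.3993 of each dose.
Single-dose peak C₀ = D/Vd = 138/73 ≈ 1.890 μg/mL.
Steady-state trough Cmin,ss = C₀·f/(1−f) ≈ 1.890 × 0.3993/0.6007 ≈ 1.256 μg/mL.
Trough 1.3 μg/mL vs MEC 1 μg/mL: adequate.

1.3 μg/mL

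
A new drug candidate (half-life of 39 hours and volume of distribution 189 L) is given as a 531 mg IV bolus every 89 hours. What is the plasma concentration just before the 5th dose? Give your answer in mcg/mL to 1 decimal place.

0.7 mcg/mL

f = (1/2)^(τ/t½) = (1/2)^(89/39) ≈ 0.2056.
C₀ = D/Vd = 531/189 ≈ 2.810 mcg/mL.
Before the 5th dose, 4 doses have been given. Superposition: Cmin = C₀·(f + f² + … + f^4).
≈ 2.810 × (0.2056 + 0.0423 + 0.0087 + 0.0018) ≈ 2.810 × 0.2584 ≈ 0.726 mcg/mL.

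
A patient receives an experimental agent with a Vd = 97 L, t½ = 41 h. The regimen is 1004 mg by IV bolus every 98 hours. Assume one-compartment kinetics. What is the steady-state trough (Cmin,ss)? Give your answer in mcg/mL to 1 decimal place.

2.4 mcg/mL

τ/t½ = 98/41 ≈ 2.3902, so fraction remaining f = (1/2)^(98/41) ≈ 0.1908.
Single-dose peak C₀ = D/Vd = 1004/97 ≈ 10.351 mcg/mL.
Steady-state trough Cmin,ss = C₀·f/(1−f) ≈ 10.351 × 0.1908/0.8092 ≈ 2.441 mcg/mL.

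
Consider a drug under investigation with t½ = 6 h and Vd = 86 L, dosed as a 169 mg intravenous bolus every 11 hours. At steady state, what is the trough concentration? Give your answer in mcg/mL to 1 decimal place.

0.8 mcg/mL

k = ln2/t½ = ln2/6 ≈ 0.115525 h⁻¹; fraction remaining f = e^(−kτ) = e^(−0.115525×11) ≈ 0.2806.
At steady state, accumulation factor R = 1/(1 − e^(−kτ)) ≈ 1.3900.
Single-dose peak C₀ = D/Vd = 169/86 ≈ 1.965 mcg/mL.
Steady-state peak Cmax,ss = C₀·R ≈ 1.965 × 1.3900 ≈ 2.731 mcg/mL.
One interval later, Cmin,ss = Cmax,ss·e^(−kτ) ≈ 2.731 × 0.2806 ≈ 0.766 mcg/mL.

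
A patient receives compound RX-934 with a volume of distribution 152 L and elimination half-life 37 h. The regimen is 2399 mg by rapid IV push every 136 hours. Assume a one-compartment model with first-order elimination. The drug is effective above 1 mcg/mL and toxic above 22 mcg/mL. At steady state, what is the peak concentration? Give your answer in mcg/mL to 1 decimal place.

17.1 mcg/mL

τ/t½ = 136/37 ≈ 3.6757, so fraction remaining f = (1/2)^(136/37) ≈ 0.0783.
At steady state, accumulation factor R = 1/(1 − e^(−kτ)) ≈ 1.0850.
Single-dose peak C₀ = D/Vd = 2399/152 ≈ 15.783 mcg/mL.
Steady-state peak Cmax,ss = C₀·R ≈ 15.783 × 1.0850 ≈ 17.125 mcg/mL.
Peak 17.1 mcg/mL vs MTC 22 mcg/mL: below toxic threshold.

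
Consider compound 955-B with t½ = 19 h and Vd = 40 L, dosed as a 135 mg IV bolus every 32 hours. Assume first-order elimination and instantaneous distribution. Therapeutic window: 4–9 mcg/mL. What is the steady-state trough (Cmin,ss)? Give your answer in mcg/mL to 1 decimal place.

1.5 mcg/mL

Over one 32-h interval, 32/19 ≈ 1.6842 half-lives elapse, leaving f ≈ 0.3112 of each dose.
Single-dose peak C₀ = D/Vd = 135/40 ≈ 3.375 mcg/mL.
Steady-state trough Cmin,ss = C₀·f/(1−f) ≈ 3.375 × 0.3112/0.6888 ≈ 1.525 mcg/mL.
Trough 1.5 mcg/mL vs MEC 4 mcg/mL: subtherapeutic.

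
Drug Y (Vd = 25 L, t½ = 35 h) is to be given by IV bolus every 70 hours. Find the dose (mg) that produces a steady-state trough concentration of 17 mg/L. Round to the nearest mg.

1275 mg

τ/t½ = 70/35 ≈ 2, so f = (1/2)^(70/35) ≈ 0.250000.
Cmin,ss = (D/Vd)·f/(1−f), so D = Cmin,ss·Vd·(1−f)/f.
D = 17 × 25 × (1−f)/f ≈ 17 × 25 × 3.00000 ≈ 1275.00 mg.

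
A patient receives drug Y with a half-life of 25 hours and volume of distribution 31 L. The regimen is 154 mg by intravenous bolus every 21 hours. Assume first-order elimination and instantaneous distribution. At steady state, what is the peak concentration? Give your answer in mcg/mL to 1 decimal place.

k = ln2/t½ = ln2/25 ≈ 0.027726 h⁻¹; fraction remaining f = e^(−kτ) = e^(−0.027726×21) ≈ 0.5586.
At steady state, accumulation factor R = 1/(1 − e^(−kτ)) ≈ 2.2655.
Each bolus raises the concentration by D/Vd = 154/31 ≈ 4.968 mcg/mL.
Steady-state peak Cmax,ss = C₀·R ≈ 4.968 × 2.2655 ≈ 11.255 mcg/mL.

11.3 mcg/mL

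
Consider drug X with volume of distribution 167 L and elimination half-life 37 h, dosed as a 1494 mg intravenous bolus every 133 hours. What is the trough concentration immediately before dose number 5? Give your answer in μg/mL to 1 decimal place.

0.8 μg/mL

f = (1/2)^(τ/t½) = (1/2)^(133/37) ≈ 0.0828.
C₀ = D/Vd = 1494/167 ≈ 8.946 μg/mL.
Before the 5th dose, 4 doses have been given. Superposition: Cmin = C₀·(f + f² + … + f^4).
≈ 8.946 × (0.0828 + 0.0069 + 0.0006 + 0.0000) ≈ 8.946 × 0.0903 ≈ 0.808 μg/mL.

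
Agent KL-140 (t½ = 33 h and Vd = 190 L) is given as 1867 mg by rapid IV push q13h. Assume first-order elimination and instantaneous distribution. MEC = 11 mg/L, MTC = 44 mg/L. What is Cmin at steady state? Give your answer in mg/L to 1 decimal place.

Over one 13-h interval, 13/33 ≈ 0.39394 half-lives elapse, leaving f ≈ 0.7610 of each dose.
Accumulation ratio R = 1/(1 − f) ≈ 1/0.2390 ≈ 4.1841.
Single-dose peak C₀ = D/Vd = 1867/190 ≈ 9.826 mg/L.
Steady-state peak Cmax,ss = C₀·R ≈ 9.826 × 4.1841 ≈ 41.113 mg/L.
One interval later, Cmin,ss = Cmax,ss·e^(−kτ) ≈ 41.113 × 0.7610 ≈ 31.287 mg/L.
Trough 31.3 mg/L vs MEC 11 mg/L: adequate.

31.3 mg/L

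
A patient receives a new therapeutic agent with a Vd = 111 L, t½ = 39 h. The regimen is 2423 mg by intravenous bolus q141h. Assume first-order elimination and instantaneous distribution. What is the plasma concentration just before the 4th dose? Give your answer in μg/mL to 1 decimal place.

f = (1/2)^(τ/t½) = (1/2)^(141/39) ≈ 0.0816.
C₀ = D/Vd = 2423/111 ≈ 21.829 μg/mL.
Before the 4th dose, 3 doses have been given. Superposition: Cmin = C₀·(f + f² + … + f^3).
≈ 21.829 × (0.0816 + 0.0067 + 0.0005) ≈ 21.829 × 0.0888 ≈ 1.938 μg/mL.

1.9 μg/mL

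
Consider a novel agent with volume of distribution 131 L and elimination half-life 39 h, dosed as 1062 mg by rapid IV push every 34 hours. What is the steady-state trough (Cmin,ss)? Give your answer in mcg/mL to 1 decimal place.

9.8 mcg/mL

k = ln2/t½ = ln2/39 ≈ 0.017773 h⁻¹; fraction remaining f = e^(−kτ) = e^(−0.017773×34) ≈ 0.5465.
Each bolus raises the concentration by D/Vd = 1062/131 ≈ 8.107 mcg/mL.
Steady-state trough Cmin,ss = C₀·f/(1−f) ≈ 8.107 × 0.5465/0.4535 ≈ 9.770 mcg/mL.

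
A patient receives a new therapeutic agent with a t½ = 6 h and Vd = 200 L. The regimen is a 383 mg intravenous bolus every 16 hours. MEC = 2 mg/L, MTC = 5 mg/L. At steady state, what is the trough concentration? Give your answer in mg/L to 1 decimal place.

0.4 mg/L

τ/t½ = 16/6 ≈ 2.6667, so fraction remaining f = (1/2)^(16/6) ≈ 0.1575.
Each bolus raises the concentration by D/Vd = 383/200 ≈ 1.915 mg/L.
Steady-state trough Cmin,ss = C₀·f/(1−f) ≈ 1.915 × 0.1575/0.8425 ≈ 0.358 mg/L.
Trough 0.4 mg/L vs MEC 2 mg/L: subtherapeutic.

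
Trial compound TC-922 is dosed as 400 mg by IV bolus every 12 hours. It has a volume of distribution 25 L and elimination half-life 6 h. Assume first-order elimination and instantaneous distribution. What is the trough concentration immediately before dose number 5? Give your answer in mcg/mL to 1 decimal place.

f = (1/2)^(τ/t½) = (1/2)^(12/6) ≈ 0.2500.
C₀ = D/Vd = 400/25 ≈ 16.000 mcg/mL.
Before the 5th dose, 4 doses have been given. Superposition: Cmin = C₀·(f + f² + … + f^4).
≈ 16.000 × (0.2500 + 0.0625 + 0.0156 + 0.0039) ≈ 16.000 × 0.3320 ≈ 5.312 mcg/mL.

5.3 mcg/mL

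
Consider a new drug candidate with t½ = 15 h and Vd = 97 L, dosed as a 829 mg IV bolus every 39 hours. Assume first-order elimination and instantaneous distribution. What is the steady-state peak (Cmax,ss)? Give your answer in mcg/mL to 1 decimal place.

τ/t½ = 39/15 ≈ 2.6, so fraction remaining f = (1/2)^(39/15) ≈ 0.1649.
At steady state, accumulation factor R = 1/(1 − e^(−kτ)) ≈ 1.1975.
Each bolus raises the concentration by D/Vd = 829/97 ≈ 8.546 mcg/mL.
Steady-state peak Cmax,ss = C₀·R ≈ 8.546 × 1.1975 ≈ 10.234 mcg/mL.

10.2 mcg/mL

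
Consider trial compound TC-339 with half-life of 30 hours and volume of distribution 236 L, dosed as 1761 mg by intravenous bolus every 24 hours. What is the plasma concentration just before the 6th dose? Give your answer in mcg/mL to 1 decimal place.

9.4 mcg/mL

f = (1/2)^(τ/t½) = (1/2)^(24/30) ≈ 0.5743.
C₀ = D/Vd = 1761/236 ≈ 7.462 mcg/mL.
Before the 6th dose, 5 doses have been given. Superposition: Cmin = C₀·(f + f² + … + f^5).
≈ 7.462 × (0.5743 + 0.3298 + 0.1894 + 0.1088 + 0.0625) ≈ 7.462 × 1.2648 ≈ 9.438 mcg/mL.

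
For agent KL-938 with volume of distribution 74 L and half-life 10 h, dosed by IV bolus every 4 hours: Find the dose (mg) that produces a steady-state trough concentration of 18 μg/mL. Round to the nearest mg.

426 mg

τ/t½ = 4/10 ≈ 0.4, so f = (1/2)^(4/10) ≈ 0.757858.
Cmin,ss = (D/Vd)·f/(1−f), so D = Cmin,ss·Vd·(1−f)/f.
D = 18 × 74 × (1−f)/f ≈ 18 × 74 × 0.31951 ≈ 425.59 mg.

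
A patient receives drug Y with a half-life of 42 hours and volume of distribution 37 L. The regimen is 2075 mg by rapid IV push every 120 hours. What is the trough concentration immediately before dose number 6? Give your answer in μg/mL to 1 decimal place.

f = (1/2)^(τ/t½) = (1/2)^(120/42) ≈ 0.1380.
C₀ = D/Vd = 2075/37 ≈ 56.081 μg/mL.
Before the 6th dose, 5 doses have been given. Superposition: Cmin = C₀·(f + f² + … + f^5).
≈ 56.081 × (0.1380 + 0.0190 + 0.0026 + 0.0004 + 0.0001) ≈ 56.081 × 0.1601 ≈ 8.979 μg/mL.

9.0 μg/mL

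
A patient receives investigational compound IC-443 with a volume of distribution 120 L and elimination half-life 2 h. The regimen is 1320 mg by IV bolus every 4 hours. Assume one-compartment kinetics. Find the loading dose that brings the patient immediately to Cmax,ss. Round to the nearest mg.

1760 mg

f = (1/2)^(4/2) ≈ 0.250000; accumulation ratio R = 1/(1−f) ≈ 1.33333.
Loading dose to hit Cmax,ss on first dose: D_load = D_maint·R ≈ 1320 × 1.33333 ≈ 1760.00 mg.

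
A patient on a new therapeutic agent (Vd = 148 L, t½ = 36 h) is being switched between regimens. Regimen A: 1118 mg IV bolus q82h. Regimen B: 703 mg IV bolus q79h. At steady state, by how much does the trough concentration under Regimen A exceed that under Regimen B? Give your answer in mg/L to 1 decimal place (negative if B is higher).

Regimen A: f = (1/2)^(82/36) ≈ 0.2062; Cmin,ss = (1118/148)·f/(1−f) ≈ 1.962 mg/L.
Regimen B: f = (1/2)^(79/36) ≈ 0.2185; Cmin,ss = (703/148)·f/(1−f) ≈ 1.328 mg/L.
Difference ≈ 1.962 − 1.328 ≈ 0.634 mg/L.

0.6 mg/L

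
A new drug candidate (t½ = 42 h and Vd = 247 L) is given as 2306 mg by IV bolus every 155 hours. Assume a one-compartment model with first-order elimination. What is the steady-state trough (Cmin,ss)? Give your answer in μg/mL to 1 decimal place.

0.8 μg/mL

Over one 155-h interval, 155/42 ≈ 3.6905 half-lives elapse, leaving f ≈ 0.0775 of each dose.
At steady state, accumulation factor R = 1/(1 − e^(−kτ)) ≈ 1.0840.
Each bolus raises the concentration by D/Vd = 2306/247 ≈ 9.336 μg/mL.
Steady-state peak Cmax,ss = C₀·R ≈ 9.336 × 1.0840 ≈ 10.120 μg/mL.
Steady-state trough Cmin,ss = Cmax,ss·f ≈ 10.120 × 0.0775 ≈ 0.784 μg/mL.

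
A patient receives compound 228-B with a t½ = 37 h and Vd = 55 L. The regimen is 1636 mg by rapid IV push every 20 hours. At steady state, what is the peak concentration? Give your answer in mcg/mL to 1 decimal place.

τ/t½ = 20/37 ≈ 0.54054, so fraction remaining f = (1/2)^(20/37) ≈ 0.6875.
Accumulation ratio R = 1/(1 − f) ≈ 1/0.3125 ≈ 3.2000.
Each bolus raises the concentration by D/Vd = 1636/55 ≈ 29.745 mcg/mL.
Steady-state peak Cmax,ss = C₀·R ≈ 29.745 × 3.2000 ≈ 95.184 mcg/mL.

95.2 mcg/mL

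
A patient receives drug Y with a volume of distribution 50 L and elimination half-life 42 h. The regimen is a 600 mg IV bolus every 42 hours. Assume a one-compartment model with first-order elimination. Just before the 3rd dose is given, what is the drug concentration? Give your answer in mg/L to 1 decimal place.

9.0 mg/L

f = (1/2)^(τ/t½) = (1/2)^(42/42) ≈ 0.5000.
C₀ = D/Vd = 600/50 ≈ 12.000 mg/L.
Before the 3rd dose, 2 doses have been given. Superposition: Cmin = C₀·(f + f²).
≈ 12.000 × (0.5000 + 0.2500) ≈ 12.000 × 0.7500 ≈ 9.000 mg/L.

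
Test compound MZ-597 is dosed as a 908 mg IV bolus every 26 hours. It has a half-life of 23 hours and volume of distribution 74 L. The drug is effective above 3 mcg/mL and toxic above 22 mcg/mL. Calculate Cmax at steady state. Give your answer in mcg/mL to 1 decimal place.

k = ln2/t½ = ln2/23 ≈ 0.030137 h⁻¹; fraction remaining f = e^(−kτ) = e^(−0.030137×26) ≈ 0.4568.
Accumulation ratio R = 1/(1 − f) ≈ 1/0.5432 ≈ 1.8409.
Each bolus raises the concentration by D/Vd = 908/74 ≈ 12.270 mcg/mL.
Steady-state peak Cmax,ss = C₀·R ≈ 12.270 × 1.8409 ≈ 22.588 mcg/mL.
Peak 22.6 mcg/mL vs MTC 22 mcg/mL: exceeds toxic threshold.

22.6 mcg/mL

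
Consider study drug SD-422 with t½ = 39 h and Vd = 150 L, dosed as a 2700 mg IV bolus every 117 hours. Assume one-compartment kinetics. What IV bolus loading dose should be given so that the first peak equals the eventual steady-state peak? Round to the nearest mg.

3086 mg

f = (1/2)^(117/39) ≈ 0.125000; accumulation ratio R = 1/(1−f) ≈ 1.14286.
Loading dose to hit Cmax,ss on first dose: D_load = D_maint·R ≈ 2700 × 1.14286 ≈ 3085.72 mg.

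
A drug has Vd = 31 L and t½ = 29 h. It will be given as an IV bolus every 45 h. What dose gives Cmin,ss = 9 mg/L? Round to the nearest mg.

539 mg

τ/t½ = 45/29 ≈ 1.5517, so f = (1/2)^(45/29) ≈ 0.341102.
Cmin,ss = (D/Vd)·f/(1−f), so D = Cmin,ss·Vd·(1−f)/f.
D = 9 × 31 × (1−f)/f ≈ 9 × 31 × 1.93167 ≈ 538.94 mg.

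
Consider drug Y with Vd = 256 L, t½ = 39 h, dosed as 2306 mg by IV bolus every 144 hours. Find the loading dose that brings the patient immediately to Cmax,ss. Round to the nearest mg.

f = (1/2)^(144/39) ≈ 0.077358; accumulation ratio R = 1/(1−f) ≈ 1.08384.
Loading dose to hit Cmax,ss on first dose: D_load = D_maint·R ≈ 2306 × 1.08384 ≈ 2499.34 mg.

2499 mg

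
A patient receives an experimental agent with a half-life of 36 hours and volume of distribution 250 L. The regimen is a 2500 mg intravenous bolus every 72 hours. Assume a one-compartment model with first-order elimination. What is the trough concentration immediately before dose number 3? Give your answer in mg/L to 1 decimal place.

f = (1/2)^(τ/t½) = (1/2)^(72/36) ≈ 0.2500.
C₀ = D/Vd = 2500/250 ≈ 10.000 mg/L.
Before the 3rd dose, 2 doses have been given. Superposition: Cmin = C₀·(f + f²).
≈ 10.000 × (0.2500 + 0.0625) ≈ 10.000 × 0.3125 ≈ 3.125 mg/L.

3.1 mg/L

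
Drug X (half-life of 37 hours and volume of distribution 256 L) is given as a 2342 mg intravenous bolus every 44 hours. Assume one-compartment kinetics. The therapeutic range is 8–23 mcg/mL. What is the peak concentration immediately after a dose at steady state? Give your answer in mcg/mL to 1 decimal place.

16.3 mcg/mL

Over one 44-h interval, 44/37 ≈ 1.1892 half-lives elapse, leaving f ≈ 0.4385 of each dose.
At steady state, accumulation factor R = 1/(1 − e^(−kτ)) ≈ 1.7809.
Single-dose peak C₀ = D/Vd = 2342/256 ≈ 9.148 mcg/mL.
Steady-state peak Cmax,ss = C₀·R ≈ 9.148 × 1.7809 ≈ 16.292 mcg/mL.
Peak 16.3 mcg/mL vs MTC 23 mcg/mL: below toxic threshold.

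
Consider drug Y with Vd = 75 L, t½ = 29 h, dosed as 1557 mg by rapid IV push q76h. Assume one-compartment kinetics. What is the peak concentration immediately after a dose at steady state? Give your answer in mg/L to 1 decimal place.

24.8 mg/L

k = ln2/t½ = ln2/29 ≈ 0.023902 h⁻¹; fraction remaining f = e^(−kτ) = e^(−0.023902×76) ≈ 0.1626.
Accumulation ratio R = 1/(1 − f) ≈ 1/0.8374 ≈ 1.1942.
Single-dose peak C₀ = D/Vd = 1557/75 ≈ 20.760 mg/L.
Steady-state peak Cmax,ss = C₀·R ≈ 20.760 × 1.1942 ≈ 24.792 mg/L.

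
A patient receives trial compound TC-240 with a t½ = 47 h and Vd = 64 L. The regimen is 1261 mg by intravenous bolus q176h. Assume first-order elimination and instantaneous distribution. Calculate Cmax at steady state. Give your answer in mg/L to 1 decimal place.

Over one 176-h interval, 176/47 ≈ 3.7447 half-lives elapse, leaving f ≈ 0.0746 of each dose.
At steady state, accumulation factor R = 1/(1 − e^(−kτ)) ≈ 1.0806.
Each bolus raises the concentration by D/Vd = 1261/64 ≈ 19.703 mg/L.
Steady-state peak Cmax,ss = C₀·R ≈ 19.703 × 1.0806 ≈ 21.291 mg/L.

21.3 mg/L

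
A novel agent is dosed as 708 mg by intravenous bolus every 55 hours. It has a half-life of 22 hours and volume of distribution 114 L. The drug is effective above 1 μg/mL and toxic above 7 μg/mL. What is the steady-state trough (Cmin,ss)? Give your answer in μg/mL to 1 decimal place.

Over one 55-h interval, 55/22 ≈ 2.5 half-lives elapse, leaving f ≈ 0.1768 of each dose.
Single-dose peak C₀ = D/Vd = 708/114 ≈ 6.211 μg/mL.
Steady-state trough Cmin,ss = C₀·f/(1−f) ≈ 6.211 × 0.1768/0.8232 ≈ 1.334 μg/mL.
Trough 1.3 μg/mL vs MEC 1 μg/mL: adequate.

1.3 μg/mL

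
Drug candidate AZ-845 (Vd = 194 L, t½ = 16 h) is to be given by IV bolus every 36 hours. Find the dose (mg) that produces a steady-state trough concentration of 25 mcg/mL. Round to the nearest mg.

τ/t½ = 36/16 ≈ 2.25, so f = (1/2)^(36/16) ≈ 0.210224.
Cmin,ss = (D/Vd)·f/(1−f), so D = Cmin,ss·Vd·(1−f)/f.
D = 25 × 194 × (1−f)/f ≈ 25 × 194 × 3.75683 ≈ 18220.63 mg.

18221 mg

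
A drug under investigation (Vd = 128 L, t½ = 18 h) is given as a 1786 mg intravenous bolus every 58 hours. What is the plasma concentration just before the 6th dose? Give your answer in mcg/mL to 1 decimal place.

f = (1/2)^(τ/t½) = (1/2)^(58/18) ≈ 0.1072.
C₀ = D/Vd = 1786/128 ≈ 13.953 mcg/mL.
Before the 6th dose, 5 doses have been given. Superposition: Cmin = C₀·(f + f² + … + f^5).
≈ 13.953 × (0.1072 + 0.0115 + 0.0012 + 0.0001 + 0.0000) ≈ 13.953 × 0.1200 ≈ 1.674 mcg/mL.

1.7 mcg/mL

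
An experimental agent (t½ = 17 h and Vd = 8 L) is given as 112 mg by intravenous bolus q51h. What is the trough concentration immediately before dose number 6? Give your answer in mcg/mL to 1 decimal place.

f = (1/2)^(τ/t½) = (1/2)^(51/17) ≈ 0.1250.
C₀ = D/Vd = 112/8 ≈ 14.000 mcg/mL.
Before the 6th dose, 5 doses have been given. Superposition: Cmin = C₀·(f + f² + … + f^5).
≈ 14.000 × (0.1250 + 0.0156 + 0.0020 + 0.0002 + 0.0000) ≈ 14.000 × 0.1428 ≈ 1.999 mcg/mL.

2.0 mcg/mL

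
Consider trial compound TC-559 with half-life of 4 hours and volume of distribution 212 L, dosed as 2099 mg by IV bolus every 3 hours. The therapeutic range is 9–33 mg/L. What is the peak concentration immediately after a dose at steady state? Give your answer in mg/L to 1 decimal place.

k = ln2/t½ = ln2/4 ≈ 0.173287 h⁻¹; fraction remaining f = e^(−kτ) = e^(−0.173287×3) ≈ 0.5946.
Accumulation ratio R = 1/(1 − f) ≈ 1/0.4054 ≈ 2.4667.
Single-dose peak C₀ = D/Vd = 2099/212 ≈ 9.901 mg/L.
Steady-state peak Cmax,ss = C₀·R ≈ 9.901 × 2.4667 ≈ 24.423 mg/L.
Peak 24.4 mg/L vs MTC 33 mg/L: below toxic threshold.

24.4 mg/L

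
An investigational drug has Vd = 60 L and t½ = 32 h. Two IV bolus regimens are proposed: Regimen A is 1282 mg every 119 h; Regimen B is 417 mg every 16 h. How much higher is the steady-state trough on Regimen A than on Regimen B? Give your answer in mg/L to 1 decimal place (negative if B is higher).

Regimen A: f = (1/2)^(119/32) ≈ 0.0760; Cmin,ss = (1282/60)·f/(1−f) ≈ 1.757 mg/L.
Regimen B: f = (1/2)^(16/32) ≈ 0.7071; Cmin,ss = (417/60)·f/(1−f) ≈ 16.778 mg/L.
Difference ≈ 1.757 − 16.778 ≈ -15.021 mg/L.

-15.0 mg/L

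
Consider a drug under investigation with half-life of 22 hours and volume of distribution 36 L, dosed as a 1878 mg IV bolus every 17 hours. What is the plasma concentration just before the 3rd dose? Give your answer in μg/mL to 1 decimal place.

f = (1/2)^(τ/t½) = (1/2)^(17/22) ≈ 0.5853.
C₀ = D/Vd = 1878/36 ≈ 52.167 μg/mL.
Before the 3rd dose, 2 doses have been given. Superposition: Cmin = C₀·(f + f²).
≈ 52.167 × (0.5853 + 0.3426) ≈ 52.167 × 0.9279 ≈ 48.406 μg/mL.

48.4 μg/mL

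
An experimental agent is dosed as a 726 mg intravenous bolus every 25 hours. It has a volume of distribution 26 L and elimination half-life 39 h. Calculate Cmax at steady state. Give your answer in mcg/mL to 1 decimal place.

τ/t½ = 25/39 ≈ 0.64103, so fraction remaining f = (1/2)^(25/39) ≈ 0.6413.
At steady state, accumulation factor R = 1/(1 − e^(−kτ)) ≈ 2.7878.
Single-dose peak C₀ = D/Vd = 726/26 ≈ 27.923 mcg/mL.
Steady-state peak Cmax,ss = C₀·R ≈ 27.923 × 2.7878 ≈ 77.844 mcg/mL.

77.8 mcg/mL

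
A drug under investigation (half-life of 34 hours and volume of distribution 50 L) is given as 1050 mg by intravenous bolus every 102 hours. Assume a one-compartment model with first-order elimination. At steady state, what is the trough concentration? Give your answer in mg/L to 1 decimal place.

The dosing interval is 3 half-lives, so f = 2^(−3) = 0.125.
Accumulation ratio R = 1/(1 − f) = 1/0.875 = 8/7.
Single-dose peak C₀ = D/Vd = 1050/50 = 21 mg/L.
Steady-state peak Cmax,ss = C₀·R = 21 × 8/7 ≈ 24.000 mg/L.
Steady-state trough Cmin,ss = Cmax,ss·f ≈ 24.000 × 0.125 ≈ 3.000 mg/L.

3.0 mg/L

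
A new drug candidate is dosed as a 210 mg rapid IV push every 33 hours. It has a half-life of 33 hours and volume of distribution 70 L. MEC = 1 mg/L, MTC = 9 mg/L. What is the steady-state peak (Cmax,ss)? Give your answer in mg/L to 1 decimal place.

6.0 mg/L

τ = 33 h = 1 half-life, so f = (1/2)^1 = 0.5.
Accumulation ratio R = 1/(1 − f) = 1/0.5 = 2/1.
Single-dose peak C₀ = D/Vd = 210/70 = 3 mg/L.
Steady-state peak Cmax,ss = C₀·R = 3 × 2/1 ≈ 6.000 mg/L.
Peak 6.0 mg/L vs MTC 9 mg/L: below toxic threshold.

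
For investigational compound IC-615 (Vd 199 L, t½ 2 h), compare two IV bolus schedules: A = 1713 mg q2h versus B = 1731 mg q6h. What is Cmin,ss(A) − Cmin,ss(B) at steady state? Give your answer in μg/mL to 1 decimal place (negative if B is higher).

7.4 μg/mL

Regimen A: f = (1/2)^(2/2) ≈ 0.5000; Cmin,ss = (1713/199)·f/(1−f) ≈ 8.608 μg/mL.
Regimen B: f = (1/2)^(6/2) ≈ 0.1250; Cmin,ss = (1731/199)·f/(1−f) ≈ 1.243 μg/mL.
Difference ≈ 8.608 − 1.243 ≈ 7.365 μg/mL.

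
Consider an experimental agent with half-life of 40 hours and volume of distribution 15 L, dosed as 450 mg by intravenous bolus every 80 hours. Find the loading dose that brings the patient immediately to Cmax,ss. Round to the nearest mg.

600 mg

f = (1/2)^(80/40) ≈ 0.250000; accumulation ratio R = 1/(1−f) ≈ 1.33333.
Loading dose to hit Cmax,ss on first dose: D_load = D_maint·R ≈ 450 × 1.33333 ≈ 600.00 mg.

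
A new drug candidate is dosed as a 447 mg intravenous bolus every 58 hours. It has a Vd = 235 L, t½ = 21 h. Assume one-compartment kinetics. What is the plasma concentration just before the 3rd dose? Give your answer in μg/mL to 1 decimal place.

f = (1/2)^(τ/t½) = (1/2)^(58/21) ≈ 0.1474.
C₀ = D/Vd = 447/235 ≈ 1.902 μg/mL.
Before the 3rd dose, 2 doses have been given. Superposition: Cmin = C₀·(f + f²).
≈ 1.902 × (0.1474 + 0.0217) ≈ 1.902 × 0.1691 ≈ 0.322 μg/mL.

0.3 μg/mL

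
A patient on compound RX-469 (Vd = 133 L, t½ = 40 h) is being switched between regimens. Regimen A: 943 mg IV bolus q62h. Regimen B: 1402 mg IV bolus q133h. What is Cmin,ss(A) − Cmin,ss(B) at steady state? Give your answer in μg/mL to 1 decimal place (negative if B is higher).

Regimen A: f = (1/2)^(62/40) ≈ 0.3415; Cmin,ss = (943/133)·f/(1−f) ≈ 3.677 μg/mL.
Regimen B: f = (1/2)^(133/40) ≈ 0.0998; Cmin,ss = (1402/133)·f/(1−f) ≈ 1.169 μg/mL.
Difference ≈ 3.677 − 1.169 ≈ 2.508 μg/mL.

2.5 μg/mL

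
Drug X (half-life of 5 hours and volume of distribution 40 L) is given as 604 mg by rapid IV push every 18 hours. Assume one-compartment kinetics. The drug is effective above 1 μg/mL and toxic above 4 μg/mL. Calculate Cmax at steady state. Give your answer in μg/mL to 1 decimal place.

16.5 μg/mL

k = ln2/t½ = ln2/5 ≈ 0.138629 h⁻¹; fraction remaining f = e^(−kτ) = e^(−0.138629×18) ≈ 0.0825.
At steady state, accumulation factor R = 1/(1 − e^(−kτ)) ≈ 1.0899.
Single-dose peak C₀ = D/Vd = 604/40 ≈ 15.100 μg/mL.
Steady-state peak Cmax,ss = C₀·R ≈ 15.100 × 1.0899 ≈ 16.457 μg/mL.
Peak 16.5 μg/mL vs MTC 4 μg/mL: exceeds toxic threshold.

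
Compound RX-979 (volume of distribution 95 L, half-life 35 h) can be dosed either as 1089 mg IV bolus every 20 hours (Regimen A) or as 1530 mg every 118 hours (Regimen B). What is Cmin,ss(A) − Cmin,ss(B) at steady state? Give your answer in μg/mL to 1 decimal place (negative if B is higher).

21.9 μg/mL

Regimen A: f = (1/2)^(20/35) ≈ 0.6730; Cmin,ss = (1089/95)·f/(1−f) ≈ 23.592 μg/mL.
Regimen B: f = (1/2)^(118/35) ≈ 0.0966; Cmin,ss = (1530/95)·f/(1−f) ≈ 1.722 μg/mL.
Difference ≈ 23.592 − 1.722 ≈ 21.870 μg/mL.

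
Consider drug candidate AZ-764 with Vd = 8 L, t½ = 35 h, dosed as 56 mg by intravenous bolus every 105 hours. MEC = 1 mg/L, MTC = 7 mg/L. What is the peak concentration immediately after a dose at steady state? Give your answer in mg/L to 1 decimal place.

8.0 mg/L

The dosing interval is 3 half-lives, so f = 2^(−3) = 0.125.
At steady state, R = 1/(1 − 0.125) = 8/7.
Single-dose peak C₀ = D/Vd = 56/8 = 7 mg/L.
Steady-state peak Cmax,ss = C₀·R = 7 × 8/7 ≈ 8.000 mg/L.
Peak 8.0 mg/L vs MTC 7 mg/L: exceeds toxic threshold.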